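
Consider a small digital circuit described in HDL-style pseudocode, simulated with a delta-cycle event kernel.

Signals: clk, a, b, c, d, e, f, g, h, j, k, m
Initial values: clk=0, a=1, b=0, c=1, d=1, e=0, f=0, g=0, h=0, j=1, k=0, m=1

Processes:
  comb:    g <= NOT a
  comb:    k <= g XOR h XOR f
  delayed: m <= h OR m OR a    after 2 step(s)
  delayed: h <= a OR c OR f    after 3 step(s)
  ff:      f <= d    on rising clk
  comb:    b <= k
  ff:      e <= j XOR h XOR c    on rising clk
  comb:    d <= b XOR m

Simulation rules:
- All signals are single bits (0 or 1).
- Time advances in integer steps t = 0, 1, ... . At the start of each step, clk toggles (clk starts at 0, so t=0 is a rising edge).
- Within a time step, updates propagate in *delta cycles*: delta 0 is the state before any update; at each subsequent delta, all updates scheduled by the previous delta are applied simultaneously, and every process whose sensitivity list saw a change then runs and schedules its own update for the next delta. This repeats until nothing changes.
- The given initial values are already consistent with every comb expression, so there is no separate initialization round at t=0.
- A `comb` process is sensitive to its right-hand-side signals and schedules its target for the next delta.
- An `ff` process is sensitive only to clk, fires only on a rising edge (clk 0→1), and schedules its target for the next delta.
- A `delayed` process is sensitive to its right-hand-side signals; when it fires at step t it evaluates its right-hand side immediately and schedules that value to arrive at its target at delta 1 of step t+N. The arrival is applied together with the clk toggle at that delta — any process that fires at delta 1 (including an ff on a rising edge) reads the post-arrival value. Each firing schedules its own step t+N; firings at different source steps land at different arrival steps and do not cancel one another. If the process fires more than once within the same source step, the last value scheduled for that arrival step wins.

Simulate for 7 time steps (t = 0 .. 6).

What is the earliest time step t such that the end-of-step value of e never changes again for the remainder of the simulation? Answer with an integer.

t0.Δ0 c=1 b=0 d=1 e=0 m=1 h=0 clk=0 j=1 a=1 k=0 f=0 g=0
t0.Δ1 c=1 b=0 d=1 e=0 m=1 h=0 clk=1 j=1 a=1 k=0 f=0 g=0
t0.Δ2 c=1 b=0 d=1 e=0 m=1 h=0 clk=1 j=1 a=1 k=0 f=1 g=0
t0.Δ3 c=1 b=0 d=1 e=0 m=1 h=0 clk=1 j=1 a=1 k=1 f=1 g=0
t0.Δ4 c=1 b=1 d=1 e=0 m=1 h=0 clk=1 j=1 a=1 k=1 f=1 g=0
t0.Δ5 c=1 b=1 d=0 e=0 m=1 h=0 clk=1 j=1 a=1 k=1 f=1 g=0
t1.Δ0 c=1 b=1 d=0 e=0 m=1 h=0 clk=1 j=1 a=1 k=1 f=1 g=0
t1.Δ1 c=1 b=1 d=0 e=0 m=1 h=0 clk=0 j=1 a=1 k=1 f=1 g=0
t2.Δ0 c=1 b=1 d=0 e=0 m=1 h=0 clk=0 j=1 a=1 k=1 f=1 g=0
t2.Δ1 c=1 b=1 d=0 e=0 m=1 h=0 clk=1 j=1 a=1 k=1 f=1 g=0
t2.Δ2 c=1 b=1 d=0 e=0 m=1 h=0 clk=1 j=1 a=1 k=1 f=0 g=0
t2.Δ3 c=1 b=1 d=0 e=0 m=1 h=0 clk=1 j=1 a=1 k=0 f=0 g=0
t2.Δ4 c=1 b=0 d=0 e=0 m=1 h=0 clk=1 j=1 a=1 k=0 f=0 g=0
t2.Δ5 c=1 b=0 d=1 e=0 m=1 h=0 clk=1 j=1 a=1 k=0 f=0 g=0
t3.Δ0 c=1 b=0 d=1 e=0 m=1 h=0 clk=1 j=1 a=1 k=0 f=0 g=0
t3.Δ1 c=1 b=0 d=1 e=0 m=1 h=1 clk=0 j=1 a=1 k=0 f=0 g=0
t3.Δ2 c=1 b=0 d=1 e=0 m=1 h=1 clk=0 j=1 a=1 k=1 f=0 g=0
t3.Δ3 c=1 b=1 d=1 e=0 m=1 h=1 clk=0 j=1 a=1 k=1 f=0 g=0
t3.Δ4 c=1 b=1 d=0 e=0 m=1 h=1 clk=0 j=1 a=1 k=1 f=0 g=0
t4.Δ0 c=1 b=1 d=0 e=0 m=1 h=1 clk=0 j=1 a=1 k=1 f=0 g=0
t4.Δ1 c=1 b=1 d=0 e=0 m=1 h=1 clk=1 j=1 a=1 k=1 f=0 g=0
t4.Δ2 c=1 b=1 d=0 e=1 m=1 h=1 clk=1 j=1 a=1 k=1 f=0 g=0
t5.Δ0 c=1 b=1 d=0 e=1 m=1 h=1 clk=1 j=1 a=1 k=1 f=0 g=0
t5.Δ1 c=1 b=1 d=0 e=1 m=1 h=1 clk=0 j=1 a=1 k=1 f=0 g=0
t6.Δ0 c=1 b=1 d=0 e=1 m=1 h=1 clk=0 j=1 a=1 k=1 f=0 g=0
t6.Δ1 c=1 b=1 d=0 e=1 m=1 h=1 clk=1 j=1 a=1 k=1 f=0 g=0

4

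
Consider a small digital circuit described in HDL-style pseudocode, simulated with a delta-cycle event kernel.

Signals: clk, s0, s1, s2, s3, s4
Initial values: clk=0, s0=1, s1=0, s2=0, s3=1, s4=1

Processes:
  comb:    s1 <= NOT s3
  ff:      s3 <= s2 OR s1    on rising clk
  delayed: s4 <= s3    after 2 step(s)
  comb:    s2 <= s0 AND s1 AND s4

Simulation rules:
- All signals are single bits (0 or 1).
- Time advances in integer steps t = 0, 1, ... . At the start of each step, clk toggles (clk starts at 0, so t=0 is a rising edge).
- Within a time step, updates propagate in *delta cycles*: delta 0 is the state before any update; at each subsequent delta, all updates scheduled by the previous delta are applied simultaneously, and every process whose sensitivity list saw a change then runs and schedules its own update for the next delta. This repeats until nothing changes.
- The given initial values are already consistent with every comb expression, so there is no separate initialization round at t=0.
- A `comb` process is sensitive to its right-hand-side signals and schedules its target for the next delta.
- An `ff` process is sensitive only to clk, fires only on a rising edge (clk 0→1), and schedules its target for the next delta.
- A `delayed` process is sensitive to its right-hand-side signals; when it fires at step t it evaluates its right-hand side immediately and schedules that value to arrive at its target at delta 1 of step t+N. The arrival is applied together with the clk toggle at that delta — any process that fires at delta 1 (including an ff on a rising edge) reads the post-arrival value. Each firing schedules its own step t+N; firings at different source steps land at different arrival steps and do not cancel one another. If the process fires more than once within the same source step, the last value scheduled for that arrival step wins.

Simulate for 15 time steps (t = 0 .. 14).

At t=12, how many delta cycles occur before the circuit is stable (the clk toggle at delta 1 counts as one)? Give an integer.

4

[bits: clk,s4,s3,s1,s0,s2]
t=0: Δ0=011010 Δ1=111010 Δ2=110010 Δ3=110110 Δ4=110111 | 4Δ
t=1: Δ0=110111 Δ1=010111 | 1Δ
t=2: Δ0=010111 Δ1=100111 Δ2=101110 Δ3=101010 | 3Δ
t=3: Δ0=101010 Δ1=001010 | 1Δ
t=4: Δ0=001010 Δ1=111010 Δ2=110010 Δ3=110110 Δ4=110111 | 4Δ
t=5: Δ0=110111 Δ1=010111 | 1Δ
t=6: Δ0=010111 Δ1=100111 Δ2=101110 Δ3=101010 | 3Δ
t=7: Δ0=101010 Δ1=001010 | 1Δ
t=8: Δ0=001010 Δ1=111010 Δ2=110010 Δ3=110110 Δ4=110111 | 4Δ
t=9: Δ0=110111 Δ1=010111 | 1Δ
t=10: Δ0=010111 Δ1=100111 Δ2=101110 Δ3=101010 | 3Δ
t=11: Δ0=101010 Δ1=001010 | 1Δ
t=12: Δ0=001010 Δ1=111010 Δ2=110010 Δ3=110110 Δ4=110111 | 4Δ
t=13: Δ0=110111 Δ1=010111 | 1Δ
t=14: Δ0=010111 Δ1=100111 Δ2=101110 Δ3=101010 | 3Δ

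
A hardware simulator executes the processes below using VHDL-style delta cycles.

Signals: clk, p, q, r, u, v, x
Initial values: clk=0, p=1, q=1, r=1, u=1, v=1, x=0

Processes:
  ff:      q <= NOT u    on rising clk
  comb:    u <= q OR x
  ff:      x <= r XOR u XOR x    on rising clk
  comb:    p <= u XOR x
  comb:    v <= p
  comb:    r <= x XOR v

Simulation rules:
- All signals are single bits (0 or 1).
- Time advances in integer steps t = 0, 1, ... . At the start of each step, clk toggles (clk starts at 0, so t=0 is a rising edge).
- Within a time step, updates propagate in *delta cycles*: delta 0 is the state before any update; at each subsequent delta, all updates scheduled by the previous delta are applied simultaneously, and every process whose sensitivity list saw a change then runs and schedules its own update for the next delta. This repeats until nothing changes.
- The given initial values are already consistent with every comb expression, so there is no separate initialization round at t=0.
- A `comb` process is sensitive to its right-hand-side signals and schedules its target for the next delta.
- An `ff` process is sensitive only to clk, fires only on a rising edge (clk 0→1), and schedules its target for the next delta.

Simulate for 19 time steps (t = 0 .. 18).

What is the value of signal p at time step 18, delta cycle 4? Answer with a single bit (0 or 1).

[bits: q,p,v,r,u,x,clk]
t=0: Δ0=1111100 Δ1=1111101 Δ2=0111101 Δ3=0111001 Δ4=0011001 Δ5=0001001 Δ6=0000001 | 6Δ
t=1: Δ0=0000001 Δ1=0000000 | 1Δ
t=2: Δ0=0000000 Δ1=0000001 Δ2=1000001 Δ3=1000101 Δ4=1100101 Δ5=1110101 Δ6=1111101 | 6Δ
t=3: Δ0=1111101 Δ1=1111100 | 1Δ
t=4: Δ0=1111100 Δ1=1111101 Δ2=0111101 Δ3=0111001 Δ4=0011001 Δ5=0001001 Δ6=0000001 | 6Δ
t=5: Δ0=0000001 Δ1=0000000 | 1Δ
t=6: Δ0=0000000 Δ1=0000001 Δ2=1000001 Δ3=1000101 Δ4=1100101 Δ5=1110101 Δ6=1111101 | 6Δ
t=7: Δ0=1111101 Δ1=1111100 | 1Δ
t=8: Δ0=1111100 Δ1=1111101 Δ2=0111101 Δ3=0111001 Δ4=0011001 Δ5=0001001 Δ6=0000001 | 6Δ
t=9: Δ0=0000001 Δ1=0000000 | 1Δ
t=10: Δ0=0000000 Δ1=0000001 Δ2=1000001 Δ3=1000101 Δ4=1100101 Δ5=1110101 Δ6=1111101 | 6Δ
t=11: Δ0=1111101 Δ1=1111100 | 1Δ
t=12: Δ0=1111100 Δ1=1111101 Δ2=0111101 Δ3=0111001 Δ4=0011001 Δ5=0001001 Δ6=0000001 | 6Δ
t=13: Δ0=0000001 Δ1=0000000 | 1Δ
t=14: Δ0=0000000 Δ1=0000001 Δ2=1000001 Δ3=1000101 Δ4=1100101 Δ5=1110101 Δ6=1111101 | 6Δ
t=15: Δ0=1111101 Δ1=1111100 | 1Δ
t=16: Δ0=1111100 Δ1=1111101 Δ2=0111101 Δ3=0111001 Δ4=0011001 Δ5=0001001 Δ6=0000001 | 6Δ
t=17: Δ0=0000001 Δ1=0000000 | 1Δ
t=18: Δ0=0000000 Δ1=0000001 Δ2=1000001 Δ3=1000101 Δ4=1100101 Δ5=1110101 Δ6=1111101 | 6Δ

1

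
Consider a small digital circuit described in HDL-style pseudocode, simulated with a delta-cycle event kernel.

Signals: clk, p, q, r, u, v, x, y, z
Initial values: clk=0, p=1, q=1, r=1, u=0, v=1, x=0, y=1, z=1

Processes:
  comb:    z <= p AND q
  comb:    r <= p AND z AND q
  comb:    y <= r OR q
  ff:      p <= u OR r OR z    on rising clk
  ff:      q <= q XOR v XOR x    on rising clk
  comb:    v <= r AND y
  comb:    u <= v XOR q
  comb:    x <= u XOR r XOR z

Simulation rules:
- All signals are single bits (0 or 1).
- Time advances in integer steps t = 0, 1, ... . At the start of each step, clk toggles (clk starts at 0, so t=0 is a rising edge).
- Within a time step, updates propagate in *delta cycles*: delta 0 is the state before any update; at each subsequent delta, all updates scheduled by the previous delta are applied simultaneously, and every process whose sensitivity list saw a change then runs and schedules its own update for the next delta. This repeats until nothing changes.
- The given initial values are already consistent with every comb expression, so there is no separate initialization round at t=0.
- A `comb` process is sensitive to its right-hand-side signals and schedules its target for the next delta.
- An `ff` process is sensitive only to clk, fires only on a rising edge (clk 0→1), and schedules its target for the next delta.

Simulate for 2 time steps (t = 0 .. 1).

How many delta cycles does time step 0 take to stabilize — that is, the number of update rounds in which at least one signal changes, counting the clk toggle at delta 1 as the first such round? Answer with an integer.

t0.Δ0 v=1 u=0 z=1 clk=0 y=1 p=1 x=0 q=1 r=1
t0.Δ1 v=1 u=0 z=1 clk=1 y=1 p=1 x=0 q=1 r=1
t0.Δ2 v=1 u=0 z=1 clk=1 y=1 p=1 x=0 q=0 r=1
t0.Δ3 v=1 u=1 z=0 clk=1 y=1 p=1 x=0 q=0 r=0
t0.Δ4 v=0 u=1 z=0 clk=1 y=0 p=1 x=1 q=0 r=0
t0.Δ5 v=0 u=0 z=0 clk=1 y=0 p=1 x=1 q=0 r=0
t0.Δ6 v=0 u=0 z=0 clk=1 y=0 p=1 x=0 q=0 r=0
t1.Δ0 v=0 u=0 z=0 clk=1 y=0 p=1 x=0 q=0 r=0
t1.Δ1 v=0 u=0 z=0 clk=0 y=0 p=1 x=0 q=0 r=0

6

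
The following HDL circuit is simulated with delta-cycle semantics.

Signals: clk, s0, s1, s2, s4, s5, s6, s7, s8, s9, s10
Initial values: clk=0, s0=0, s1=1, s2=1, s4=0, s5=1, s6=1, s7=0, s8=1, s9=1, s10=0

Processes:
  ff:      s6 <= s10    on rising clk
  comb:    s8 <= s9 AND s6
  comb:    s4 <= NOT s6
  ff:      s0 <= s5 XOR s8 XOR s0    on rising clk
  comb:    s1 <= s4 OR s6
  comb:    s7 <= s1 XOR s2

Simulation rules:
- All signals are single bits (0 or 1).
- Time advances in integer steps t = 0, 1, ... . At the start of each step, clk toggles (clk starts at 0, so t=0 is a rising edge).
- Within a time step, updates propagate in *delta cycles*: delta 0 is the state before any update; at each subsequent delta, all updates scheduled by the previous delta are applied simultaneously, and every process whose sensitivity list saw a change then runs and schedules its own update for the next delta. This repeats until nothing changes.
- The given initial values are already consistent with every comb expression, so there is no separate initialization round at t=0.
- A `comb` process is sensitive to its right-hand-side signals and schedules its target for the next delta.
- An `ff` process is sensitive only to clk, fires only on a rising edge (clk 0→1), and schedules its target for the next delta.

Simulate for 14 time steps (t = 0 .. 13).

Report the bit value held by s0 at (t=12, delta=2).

t=0 Δ0: clk=0 s8=1 s10=0 s6=1 s1=1 s7=0 s9=1 s4=0 s5=1 s2=1 s0=0
  Δ1: clk:0→1
  Δ2: s6:1→0
  Δ3: s8:1→0, s1:1→0, s4:0→1
  Δ4: s1:0→1, s7:0→1
  Δ5: s7:1→0
  (5Δ to stable)
t=1 Δ0: clk=1 s8=0 s10=0 s6=0 s1=1 s7=0 s9=1 s4=1 s5=1 s2=1 s0=0
  Δ1: clk:1→0
  (1Δ to stable)
t=2 Δ0: clk=0 s8=0 s10=0 s6=0 s1=1 s7=0 s9=1 s4=1 s5=1 s2=1 s0=0
  Δ1: clk:0→1
  Δ2: s0:0→1
  (2Δ to stable)
t=3 Δ0: clk=1 s8=0 s10=0 s6=0 s1=1 s7=0 s9=1 s4=1 s5=1 s2=1 s0=1
  Δ1: clk:1→0
  (1Δ to stable)
t=4 Δ0: clk=0 s8=0 s10=0 s6=0 s1=1 s7=0 s9=1 s4=1 s5=1 s2=1 s0=1
  Δ1: clk:0→1
  Δ2: s0:1→0
  (2Δ to stable)
t=5 Δ0: clk=1 s8=0 s10=0 s6=0 s1=1 s7=0 s9=1 s4=1 s5=1 s2=1 s0=0
  Δ1: clk:1→0
  (1Δ to stable)
t=6 Δ0: clk=0 s8=0 s10=0 s6=0 s1=1 s7=0 s9=1 s4=1 s5=1 s2=1 s0=0
  Δ1: clk:0→1
  Δ2: s0:0→1
  (2Δ to stable)
t=7 Δ0: clk=1 s8=0 s10=0 s6=0 s1=1 s7=0 s9=1 s4=1 s5=1 s2=1 s0=1
  Δ1: clk:1→0
  (1Δ to stable)
t=8 Δ0: clk=0 s8=0 s10=0 s6=0 s1=1 s7=0 s9=1 s4=1 s5=1 s2=1 s0=1
  Δ1: clk:0→1
  Δ2: s0:1→0
  (2Δ to stable)
t=9 Δ0: clk=1 s8=0 s10=0 s6=0 s1=1 s7=0 s9=1 s4=1 s5=1 s2=1 s0=0
  Δ1: clk:1→0
  (1Δ to stable)
t=10 Δ0: clk=0 s8=0 s10=0 s6=0 s1=1 s7=0 s9=1 s4=1 s5=1 s2=1 s0=0
  Δ1: clk:0→1
  Δ2: s0:0→1
  (2Δ to stable)
t=11 Δ0: clk=1 s8=0 s10=0 s6=0 s1=1 s7=0 s9=1 s4=1 s5=1 s2=1 s0=1
  Δ1: clk:1→0
  (1Δ to stable)
t=12 Δ0: clk=0 s8=0 s10=0 s6=0 s1=1 s7=0 s9=1 s4=1 s5=1 s2=1 s0=1
  Δ1: clk:0→1
  Δ2: s0:1→0
  (2Δ to stable)
t=13 Δ0: clk=1 s8=0 s10=0 s6=0 s1=1 s7=0 s9=1 s4=1 s5=1 s2=1 s0=0
  Δ1: clk:1→0
  (1Δ to stable)

0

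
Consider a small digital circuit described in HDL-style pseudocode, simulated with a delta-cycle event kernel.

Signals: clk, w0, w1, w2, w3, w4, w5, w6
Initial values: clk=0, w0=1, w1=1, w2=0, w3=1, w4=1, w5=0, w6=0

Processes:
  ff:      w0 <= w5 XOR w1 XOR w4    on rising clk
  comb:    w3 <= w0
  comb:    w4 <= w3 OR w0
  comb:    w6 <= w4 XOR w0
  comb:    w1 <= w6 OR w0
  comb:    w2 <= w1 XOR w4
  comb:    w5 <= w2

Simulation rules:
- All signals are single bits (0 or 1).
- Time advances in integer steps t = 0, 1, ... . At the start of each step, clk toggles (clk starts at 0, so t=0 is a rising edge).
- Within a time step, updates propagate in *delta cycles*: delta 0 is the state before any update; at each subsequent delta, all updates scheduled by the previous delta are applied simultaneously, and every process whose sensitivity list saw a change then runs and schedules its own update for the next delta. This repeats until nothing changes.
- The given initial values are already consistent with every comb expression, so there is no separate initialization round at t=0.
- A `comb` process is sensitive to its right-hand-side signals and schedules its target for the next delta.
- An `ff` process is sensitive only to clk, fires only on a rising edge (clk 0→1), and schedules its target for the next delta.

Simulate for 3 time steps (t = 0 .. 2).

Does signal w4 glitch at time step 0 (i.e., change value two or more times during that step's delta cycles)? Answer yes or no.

t0.Δ0 w1=1 clk=0 w0=1 w2=0 w5=0 w3=1 w6=0 w4=1
t0.Δ1 w1=1 clk=1 w0=1 w2=0 w5=0 w3=1 w6=0 w4=1
t0.Δ2 w1=1 clk=1 w0=0 w2=0 w5=0 w3=1 w6=0 w4=1
t0.Δ3 w1=0 clk=1 w0=0 w2=0 w5=0 w3=0 w6=1 w4=1
t0.Δ4 w1=1 clk=1 w0=0 w2=1 w5=0 w3=0 w6=1 w4=0
t0.Δ5 w1=1 clk=1 w0=0 w2=1 w5=1 w3=0 w6=0 w4=0
t0.Δ6 w1=0 clk=1 w0=0 w2=1 w5=1 w3=0 w6=0 w4=0
t0.Δ7 w1=0 clk=1 w0=0 w2=0 w5=1 w3=0 w6=0 w4=0
t0.Δ8 w1=0 clk=1 w0=0 w2=0 w5=0 w3=0 w6=0 w4=0
t1.Δ0 w1=0 clk=1 w0=0 w2=0 w5=0 w3=0 w6=0 w4=0
t1.Δ1 w1=0 clk=0 w0=0 w2=0 w5=0 w3=0 w6=0 w4=0
t2.Δ0 w1=0 clk=0 w0=0 w2=0 w5=0 w3=0 w6=0 w4=0
t2.Δ1 w1=0 clk=1 w0=0 w2=0 w5=0 w3=0 w6=0 w4=0

no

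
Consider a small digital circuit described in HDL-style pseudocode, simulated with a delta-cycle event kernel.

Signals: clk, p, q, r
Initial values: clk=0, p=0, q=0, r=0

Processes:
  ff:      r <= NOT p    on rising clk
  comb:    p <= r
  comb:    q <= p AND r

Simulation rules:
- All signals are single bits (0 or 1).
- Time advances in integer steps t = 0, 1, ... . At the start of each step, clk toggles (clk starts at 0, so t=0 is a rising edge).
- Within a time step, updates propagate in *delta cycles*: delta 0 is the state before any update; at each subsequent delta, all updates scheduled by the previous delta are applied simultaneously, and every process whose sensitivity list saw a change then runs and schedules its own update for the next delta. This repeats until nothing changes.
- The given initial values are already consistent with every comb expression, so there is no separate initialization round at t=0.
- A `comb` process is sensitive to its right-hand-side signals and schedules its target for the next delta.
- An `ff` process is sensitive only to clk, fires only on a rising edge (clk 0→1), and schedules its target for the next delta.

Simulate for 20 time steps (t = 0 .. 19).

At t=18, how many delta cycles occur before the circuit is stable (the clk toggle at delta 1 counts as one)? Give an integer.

t=0 Δ0: p=0 r=0 q=0 clk=0
  Δ1: clk:0→1
  Δ2: r:0→1
  Δ3: p:0→1
  Δ4: q:0→1
  (4Δ to stable)
t=1 Δ0: p=1 r=1 q=1 clk=1
  Δ1: clk:1→0
  (1Δ to stable)
t=2 Δ0: p=1 r=1 q=1 clk=0
  Δ1: clk:0→1
  Δ2: r:1→0
  Δ3: p:1→0, q:1→0
  (3Δ to stable)
t=3 Δ0: p=0 r=0 q=0 clk=1
  Δ1: clk:1→0
  (1Δ to stable)
t=4 Δ0: p=0 r=0 q=0 clk=0
  Δ1: clk:0→1
  Δ2: r:0→1
  Δ3: p:0→1
  Δ4: q:0→1
  (4Δ to stable)
t=5 Δ0: p=1 r=1 q=1 clk=1
  Δ1: clk:1→0
  (1Δ to stable)
t=6 Δ0: p=1 r=1 q=1 clk=0
  Δ1: clk:0→1
  Δ2: r:1→0
  Δ3: p:1→0, q:1→0
  (3Δ to stable)
t=7 Δ0: p=0 r=0 q=0 clk=1
  Δ1: clk:1→0
  (1Δ to stable)
t=8 Δ0: p=0 r=0 q=0 clk=0
  Δ1: clk:0→1
  Δ2: r:0→1
  Δ3: p:0→1
  Δ4: q:0→1
  (4Δ to stable)
t=9 Δ0: p=1 r=1 q=1 clk=1
  Δ1: clk:1→0
  (1Δ to stable)
t=10 Δ0: p=1 r=1 q=1 clk=0
  Δ1: clk:0→1
  Δ2: r:1→0
  Δ3: p:1→0, q:1→0
  (3Δ to stable)
t=11 Δ0: p=0 r=0 q=0 clk=1
  Δ1: clk:1→0
  (1Δ to stable)
t=12 Δ0: p=0 r=0 q=0 clk=0
  Δ1: clk:0→1
  Δ2: r:0→1
  Δ3: p:0→1
  Δ4: q:0→1
  (4Δ to stable)
t=13 Δ0: p=1 r=1 q=1 clk=1
  Δ1: clk:1→0
  (1Δ to stable)
t=14 Δ0: p=1 r=1 q=1 clk=0
  Δ1: clk:0→1
  Δ2: r:1→0
  Δ3: p:1→0, q:1→0
  (3Δ to stable)
t=15 Δ0: p=0 r=0 q=0 clk=1
  Δ1: clk:1→0
  (1Δ to stable)
t=16 Δ0: p=0 r=0 q=0 clk=0
  Δ1: clk:0→1
  Δ2: r:0→1
  Δ3: p:0→1
  Δ4: q:0→1
  (4Δ to stable)
t=17 Δ0: p=1 r=1 q=1 clk=1
  Δ1: clk:1→0
  (1Δ to stable)
t=18 Δ0: p=1 r=1 q=1 clk=0
  Δ1: clk:0→1
  Δ2: r:1→0
  Δ3: p:1→0, q:1→0
  (3Δ to stable)
t=19 Δ0: p=0 r=0 q=0 clk=1
  Δ1: clk:1→0
  (1Δ to stable)

3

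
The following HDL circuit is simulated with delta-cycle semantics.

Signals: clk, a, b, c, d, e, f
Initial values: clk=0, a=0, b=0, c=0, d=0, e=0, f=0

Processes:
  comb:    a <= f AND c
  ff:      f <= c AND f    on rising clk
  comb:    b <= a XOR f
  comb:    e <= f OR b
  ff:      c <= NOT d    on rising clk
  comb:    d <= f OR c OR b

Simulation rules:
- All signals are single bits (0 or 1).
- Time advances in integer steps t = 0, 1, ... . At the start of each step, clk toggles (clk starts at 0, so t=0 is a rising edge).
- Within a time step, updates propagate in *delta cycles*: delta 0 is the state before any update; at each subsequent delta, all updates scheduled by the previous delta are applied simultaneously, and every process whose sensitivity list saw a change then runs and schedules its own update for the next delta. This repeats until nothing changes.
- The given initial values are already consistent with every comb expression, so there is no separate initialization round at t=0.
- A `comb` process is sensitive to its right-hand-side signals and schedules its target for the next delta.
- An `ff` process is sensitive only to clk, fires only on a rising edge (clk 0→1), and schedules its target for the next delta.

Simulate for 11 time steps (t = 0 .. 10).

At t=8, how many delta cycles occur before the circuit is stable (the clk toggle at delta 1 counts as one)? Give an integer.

t0.Δ0 f=0 a=0 e=0 d=0 clk=0 c=0 b=0
t0.Δ1 f=0 a=0 e=0 d=0 clk=1 c=0 b=0
t0.Δ2 f=0 a=0 e=0 d=0 clk=1 c=1 b=0
t0.Δ3 f=0 a=0 e=0 d=1 clk=1 c=1 b=0
t1.Δ0 f=0 a=0 e=0 d=1 clk=1 c=1 b=0
t1.Δ1 f=0 a=0 e=0 d=1 clk=0 c=1 b=0
t2.Δ0 f=0 a=0 e=0 d=1 clk=0 c=1 b=0
t2.Δ1 f=0 a=0 e=0 d=1 clk=1 c=1 b=0
t2.Δ2 f=0 a=0 e=0 d=1 clk=1 c=0 b=0
t2.Δ3 f=0 a=0 e=0 d=0 clk=1 c=0 b=0
t3.Δ0 f=0 a=0 e=0 d=0 clk=1 c=0 b=0
t3.Δ1 f=0 a=0 e=0 d=0 clk=0 c=0 b=0
t4.Δ0 f=0 a=0 e=0 d=0 clk=0 c=0 b=0
t4.Δ1 f=0 a=0 e=0 d=0 clk=1 c=0 b=0
t4.Δ2 f=0 a=0 e=0 d=0 clk=1 c=1 b=0
t4.Δ3 f=0 a=0 e=0 d=1 clk=1 c=1 b=0
t5.Δ0 f=0 a=0 e=0 d=1 clk=1 c=1 b=0
t5.Δ1 f=0 a=0 e=0 d=1 clk=0 c=1 b=0
t6.Δ0 f=0 a=0 e=0 d=1 clk=0 c=1 b=0
t6.Δ1 f=0 a=0 e=0 d=1 clk=1 c=1 b=0
t6.Δ2 f=0 a=0 e=0 d=1 clk=1 c=0 b=0
t6.Δ3 f=0 a=0 e=0 d=0 clk=1 c=0 b=0
t7.Δ0 f=0 a=0 e=0 d=0 clk=1 c=0 b=0
t7.Δ1 f=0 a=0 e=0 d=0 clk=0 c=0 b=0
t8.Δ0 f=0 a=0 e=0 d=0 clk=0 c=0 b=0
t8.Δ1 f=0 a=0 e=0 d=0 clk=1 c=0 b=0
t8.Δ2 f=0 a=0 e=0 d=0 clk=1 c=1 b=0
t8.Δ3 f=0 a=0 e=0 d=1 clk=1 c=1 b=0
t9.Δ0 f=0 a=0 e=0 d=1 clk=1 c=1 b=0
t9.Δ1 f=0 a=0 e=0 d=1 clk=0 c=1 b=0
t10.Δ0 f=0 a=0 e=0 d=1 clk=0 c=1 b=0
t10.Δ1 f=0 a=0 e=0 d=1 clk=1 c=1 b=0
t10.Δ2 f=0 a=0 e=0 d=1 clk=1 c=0 b=0
t10.Δ3 f=0 a=0 e=0 d=0 clk=1 c=0 b=0

3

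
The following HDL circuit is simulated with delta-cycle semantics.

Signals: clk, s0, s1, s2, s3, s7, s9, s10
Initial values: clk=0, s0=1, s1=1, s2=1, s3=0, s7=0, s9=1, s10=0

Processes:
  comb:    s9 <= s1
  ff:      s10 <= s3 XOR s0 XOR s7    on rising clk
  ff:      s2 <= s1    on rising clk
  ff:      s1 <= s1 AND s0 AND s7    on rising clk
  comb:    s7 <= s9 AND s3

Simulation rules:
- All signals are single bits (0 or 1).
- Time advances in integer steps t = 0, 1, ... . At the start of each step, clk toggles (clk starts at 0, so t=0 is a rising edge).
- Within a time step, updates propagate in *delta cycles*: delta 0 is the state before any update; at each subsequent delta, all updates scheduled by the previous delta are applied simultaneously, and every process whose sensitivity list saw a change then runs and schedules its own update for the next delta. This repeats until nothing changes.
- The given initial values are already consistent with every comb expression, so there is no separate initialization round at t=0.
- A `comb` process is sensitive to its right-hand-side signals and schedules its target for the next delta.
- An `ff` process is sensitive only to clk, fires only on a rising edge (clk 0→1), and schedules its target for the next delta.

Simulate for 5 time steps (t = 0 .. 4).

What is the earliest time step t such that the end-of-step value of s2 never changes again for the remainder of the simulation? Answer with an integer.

2

t=0 Δ0: clk=0 s10=0 s1=1 s9=1 s7=0 s2=1 s0=1 s3=0
  Δ1: clk:0→1
  Δ2: s10:0→1, s1:1→0
  Δ3: s9:1→0
  (3Δ to stable)
t=1 Δ0: clk=1 s10=1 s1=0 s9=0 s7=0 s2=1 s0=1 s3=0
  Δ1: clk:1→0
  (1Δ to stable)
t=2 Δ0: clk=0 s10=1 s1=0 s9=0 s7=0 s2=1 s0=1 s3=0
  Δ1: clk:0→1
  Δ2: s2:1→0
  (2Δ to stable)
t=3 Δ0: clk=1 s10=1 s1=0 s9=0 s7=0 s2=0 s0=1 s3=0
  Δ1: clk:1→0
  (1Δ to stable)
t=4 Δ0: clk=0 s10=1 s1=0 s9=0 s7=0 s2=0 s0=1 s3=0
  Δ1: clk:0→1
  (1Δ to stable)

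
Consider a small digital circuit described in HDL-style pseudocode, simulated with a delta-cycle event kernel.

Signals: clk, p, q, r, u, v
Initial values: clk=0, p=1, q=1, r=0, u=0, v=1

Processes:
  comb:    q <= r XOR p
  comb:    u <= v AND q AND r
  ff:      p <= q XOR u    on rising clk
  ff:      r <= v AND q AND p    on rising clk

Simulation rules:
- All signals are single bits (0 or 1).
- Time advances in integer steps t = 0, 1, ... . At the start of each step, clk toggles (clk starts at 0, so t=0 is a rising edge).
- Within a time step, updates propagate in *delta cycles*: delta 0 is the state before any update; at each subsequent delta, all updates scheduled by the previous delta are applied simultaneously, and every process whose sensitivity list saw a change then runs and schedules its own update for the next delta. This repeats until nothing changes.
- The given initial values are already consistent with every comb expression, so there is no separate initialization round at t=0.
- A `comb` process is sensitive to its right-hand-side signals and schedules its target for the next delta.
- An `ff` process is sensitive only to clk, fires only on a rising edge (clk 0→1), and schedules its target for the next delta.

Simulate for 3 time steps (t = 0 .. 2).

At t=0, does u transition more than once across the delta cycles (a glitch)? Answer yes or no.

[bits: v,clk,r,u,p,q]
t=0: Δ0=100011 Δ1=110011 Δ2=111011 Δ3=111110 Δ4=111010 | 4Δ
t=1: Δ0=111010 Δ1=101010 | 1Δ
t=2: Δ0=101010 Δ1=111010 Δ2=110000 | 2Δ

yes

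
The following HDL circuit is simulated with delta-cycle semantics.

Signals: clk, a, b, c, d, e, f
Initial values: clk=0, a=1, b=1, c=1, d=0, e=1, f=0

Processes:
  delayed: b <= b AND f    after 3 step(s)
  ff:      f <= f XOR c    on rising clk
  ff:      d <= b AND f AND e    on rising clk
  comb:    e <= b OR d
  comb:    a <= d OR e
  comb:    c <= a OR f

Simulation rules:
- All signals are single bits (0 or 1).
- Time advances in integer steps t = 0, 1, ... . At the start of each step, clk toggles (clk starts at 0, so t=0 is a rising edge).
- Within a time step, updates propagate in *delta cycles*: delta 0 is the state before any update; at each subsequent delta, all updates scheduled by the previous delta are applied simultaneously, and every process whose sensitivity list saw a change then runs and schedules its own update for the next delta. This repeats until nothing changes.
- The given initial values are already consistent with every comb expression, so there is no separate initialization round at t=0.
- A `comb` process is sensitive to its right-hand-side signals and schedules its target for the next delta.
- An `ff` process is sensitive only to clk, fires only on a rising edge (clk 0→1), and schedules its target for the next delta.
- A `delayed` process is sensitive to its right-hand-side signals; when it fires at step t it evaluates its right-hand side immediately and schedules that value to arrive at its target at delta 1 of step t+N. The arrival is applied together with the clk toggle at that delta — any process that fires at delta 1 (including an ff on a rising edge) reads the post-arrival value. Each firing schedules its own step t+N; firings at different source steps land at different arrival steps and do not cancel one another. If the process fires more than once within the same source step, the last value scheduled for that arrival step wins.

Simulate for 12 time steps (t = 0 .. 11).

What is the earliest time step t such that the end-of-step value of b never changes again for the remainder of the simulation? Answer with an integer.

[bits: clk,b,f,c,a,e,d]
t=0: Δ0=0101110 Δ1=1101110 Δ2=1111110 | 2Δ
t=1: Δ0=1111110 Δ1=0111110 | 1Δ
t=2: Δ0=0111110 Δ1=1111110 Δ2=1101111 | 2Δ
t=3: Δ0=1101111 Δ1=0101111 | 1Δ
t=4: Δ0=0101111 Δ1=1101111 Δ2=1111110 | 2Δ
t=5: Δ0=1111110 Δ1=0011110 Δ2=0011100 Δ3=0011000 | 3Δ
t=6: Δ0=0011000 Δ1=1011000 Δ2=1001000 Δ3=1000000 | 3Δ
t=7: Δ0=1000000 Δ1=0100000 Δ2=0100010 Δ3=0100110 Δ4=0101110 | 4Δ
t=8: Δ0=0101110 Δ1=1001110 Δ2=1011100 Δ3=1011000 | 3Δ
t=9: Δ0=1011000 Δ1=0011000 | 1Δ
t=10: Δ0=0011000 Δ1=1011000 Δ2=1001000 Δ3=1000000 | 3Δ
t=11: Δ0=1000000 Δ1=0000000 | 1Δ

8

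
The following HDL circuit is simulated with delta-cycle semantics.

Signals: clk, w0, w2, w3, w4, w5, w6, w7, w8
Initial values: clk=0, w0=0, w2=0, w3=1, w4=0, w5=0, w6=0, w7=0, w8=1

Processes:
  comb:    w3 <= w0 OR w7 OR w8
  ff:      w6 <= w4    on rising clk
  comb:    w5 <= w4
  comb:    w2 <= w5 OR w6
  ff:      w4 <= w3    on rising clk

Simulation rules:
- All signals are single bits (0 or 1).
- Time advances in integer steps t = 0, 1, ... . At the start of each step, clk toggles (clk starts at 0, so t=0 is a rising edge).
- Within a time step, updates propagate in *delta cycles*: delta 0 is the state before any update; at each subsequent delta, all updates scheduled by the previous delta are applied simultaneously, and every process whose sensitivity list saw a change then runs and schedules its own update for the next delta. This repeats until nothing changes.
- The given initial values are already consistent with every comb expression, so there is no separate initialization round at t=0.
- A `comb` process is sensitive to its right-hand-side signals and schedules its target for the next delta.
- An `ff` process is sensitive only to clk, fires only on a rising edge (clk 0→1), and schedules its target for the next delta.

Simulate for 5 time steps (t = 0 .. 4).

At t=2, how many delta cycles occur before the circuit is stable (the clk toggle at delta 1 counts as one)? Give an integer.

[bits: w3,w2,w5,w4,w8,w0,clk,w7,w6]
t=0: Δ0=100010000 Δ1=100010100 Δ2=100110100 Δ3=101110100 Δ4=111110100 | 4Δ
t=1: Δ0=111110100 Δ1=111110000 | 1Δ
t=2: Δ0=111110000 Δ1=111110100 Δ2=111110101 | 2Δ
t=3: Δ0=111110101 Δ1=111110001 | 1Δ
t=4: Δ0=111110001 Δ1=111110101 | 1Δ

2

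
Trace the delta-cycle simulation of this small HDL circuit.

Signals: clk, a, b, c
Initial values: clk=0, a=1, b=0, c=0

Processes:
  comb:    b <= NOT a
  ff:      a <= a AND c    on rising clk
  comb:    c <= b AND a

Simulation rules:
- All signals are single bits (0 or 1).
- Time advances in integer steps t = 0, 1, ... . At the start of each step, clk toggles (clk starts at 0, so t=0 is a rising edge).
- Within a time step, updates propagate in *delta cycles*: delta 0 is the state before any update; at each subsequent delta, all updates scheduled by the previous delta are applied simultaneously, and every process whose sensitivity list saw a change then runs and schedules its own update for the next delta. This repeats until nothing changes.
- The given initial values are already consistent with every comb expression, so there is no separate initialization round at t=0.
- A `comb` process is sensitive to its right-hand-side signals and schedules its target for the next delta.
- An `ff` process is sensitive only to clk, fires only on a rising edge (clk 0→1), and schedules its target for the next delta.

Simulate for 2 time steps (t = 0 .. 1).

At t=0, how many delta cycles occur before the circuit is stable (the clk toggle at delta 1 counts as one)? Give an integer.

3

t=0 Δ0: clk=0 c=0 b=0 a=1
  Δ1: clk:0→1
  Δ2: a:1→0
  Δ3: b:0→1
  (3Δ to stable)
t=1 Δ0: clk=1 c=0 b=1 a=0
  Δ1: clk:1→0
  (1Δ to stable)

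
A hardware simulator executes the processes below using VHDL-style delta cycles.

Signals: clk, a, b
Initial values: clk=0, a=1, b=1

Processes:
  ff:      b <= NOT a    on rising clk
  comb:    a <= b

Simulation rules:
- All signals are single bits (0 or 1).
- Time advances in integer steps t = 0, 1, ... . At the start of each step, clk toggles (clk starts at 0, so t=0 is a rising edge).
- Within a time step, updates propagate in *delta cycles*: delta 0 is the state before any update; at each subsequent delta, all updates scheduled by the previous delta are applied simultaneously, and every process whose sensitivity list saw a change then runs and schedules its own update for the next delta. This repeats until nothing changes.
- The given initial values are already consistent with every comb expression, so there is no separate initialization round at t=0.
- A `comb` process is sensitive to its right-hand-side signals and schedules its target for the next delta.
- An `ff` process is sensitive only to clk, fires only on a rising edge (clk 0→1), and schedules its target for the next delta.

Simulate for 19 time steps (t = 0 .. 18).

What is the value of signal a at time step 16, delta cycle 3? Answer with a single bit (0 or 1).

0

[bits: clk,b,a]
t=0: Δ0=011 Δ1=111 Δ2=101 Δ3=100 | 3Δ
t=1: Δ0=100 Δ1=000 | 1Δ
t=2: Δ0=000 Δ1=100 Δ2=110 Δ3=111 | 3Δ
t=3: Δ0=111 Δ1=011 | 1Δ
t=4: Δ0=011 Δ1=111 Δ2=101 Δ3=100 | 3Δ
t=5: Δ0=100 Δ1=000 | 1Δ
t=6: Δ0=000 Δ1=100 Δ2=110 Δ3=111 | 3Δ
t=7: Δ0=111 Δ1=011 | 1Δ
t=8: Δ0=011 Δ1=111 Δ2=101 Δ3=100 | 3Δ
t=9: Δ0=100 Δ1=000 | 1Δ
t=10: Δ0=000 Δ1=100 Δ2=110 Δ3=111 | 3Δ
t=11: Δ0=111 Δ1=011 | 1Δ
t=12: Δ0=011 Δ1=111 Δ2=101 Δ3=100 | 3Δ
t=13: Δ0=100 Δ1=000 | 1Δ
t=14: Δ0=000 Δ1=100 Δ2=110 Δ3=111 | 3Δ
t=15: Δ0=111 Δ1=011 | 1Δ
t=16: Δ0=011 Δ1=111 Δ2=101 Δ3=100 | 3Δ
t=17: Δ0=100 Δ1=000 | 1Δ
t=18: Δ0=000 Δ1=100 Δ2=110 Δ3=111 | 3Δ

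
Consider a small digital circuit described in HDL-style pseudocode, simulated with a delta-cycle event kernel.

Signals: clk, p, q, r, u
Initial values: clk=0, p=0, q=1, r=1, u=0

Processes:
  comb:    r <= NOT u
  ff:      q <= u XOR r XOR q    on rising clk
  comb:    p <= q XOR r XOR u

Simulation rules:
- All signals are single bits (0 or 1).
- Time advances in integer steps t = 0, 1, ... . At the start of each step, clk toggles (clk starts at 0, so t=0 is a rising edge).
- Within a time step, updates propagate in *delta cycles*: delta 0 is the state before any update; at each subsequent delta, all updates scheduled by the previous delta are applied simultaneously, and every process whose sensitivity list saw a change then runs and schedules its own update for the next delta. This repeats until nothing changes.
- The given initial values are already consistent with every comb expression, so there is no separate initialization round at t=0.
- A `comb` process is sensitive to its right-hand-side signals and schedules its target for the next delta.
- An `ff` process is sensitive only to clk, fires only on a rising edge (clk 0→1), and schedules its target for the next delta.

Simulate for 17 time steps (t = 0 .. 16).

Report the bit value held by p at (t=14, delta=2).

t=0 Δ0: u=0 q=1 clk=0 r=1 p=0
  Δ1: clk:0→1
  Δ2: q:1→0
  Δ3: p:0→1
  (3Δ to stable)
t=1 Δ0: u=0 q=0 clk=1 r=1 p=1
  Δ1: clk:1→0
  (1Δ to stable)
t=2 Δ0: u=0 q=0 clk=0 r=1 p=1
  Δ1: clk:0→1
  Δ2: q:0→1
  Δ3: p:1→0
  (3Δ to stable)
t=3 Δ0: u=0 q=1 clk=1 r=1 p=0
  Δ1: clk:1→0
  (1Δ to stable)
t=4 Δ0: u=0 q=1 clk=0 r=1 p=0
  Δ1: clk:0→1
  Δ2: q:1→0
  Δ3: p:0→1
  (3Δ to stable)
t=5 Δ0: u=0 q=0 clk=1 r=1 p=1
  Δ1: clk:1→0
  (1Δ to stable)
t=6 Δ0: u=0 q=0 clk=0 r=1 p=1
  Δ1: clk:0→1
  Δ2: q:0→1
  Δ3: p:1→0
  (3Δ to stable)
t=7 Δ0: u=0 q=1 clk=1 r=1 p=0
  Δ1: clk:1→0
  (1Δ to stable)
t=8 Δ0: u=0 q=1 clk=0 r=1 p=0
  Δ1: clk:0→1
  Δ2: q:1→0
  Δ3: p:0→1
  (3Δ to stable)
t=9 Δ0: u=0 q=0 clk=1 r=1 p=1
  Δ1: clk:1→0
  (1Δ to stable)
t=10 Δ0: u=0 q=0 clk=0 r=1 p=1
  Δ1: clk:0→1
  Δ2: q:0→1
  Δ3: p:1→0
  (3Δ to stable)
t=11 Δ0: u=0 q=1 clk=1 r=1 p=0
  Δ1: clk:1→0
  (1Δ to stable)
t=12 Δ0: u=0 q=1 clk=0 r=1 p=0
  Δ1: clk:0→1
  Δ2: q:1→0
  Δ3: p:0→1
  (3Δ to stable)
t=13 Δ0: u=0 q=0 clk=1 r=1 p=1
  Δ1: clk:1→0
  (1Δ to stable)
t=14 Δ0: u=0 q=0 clk=0 r=1 p=1
  Δ1: clk:0→1
  Δ2: q:0→1
  Δ3: p:1→0
  (3Δ to stable)
t=15 Δ0: u=0 q=1 clk=1 r=1 p=0
  Δ1: clk:1→0
  (1Δ to stable)
t=16 Δ0: u=0 q=1 clk=0 r=1 p=0
  Δ1: clk:0→1
  Δ2: q:1→0
  Δ3: p:0→1
  (3Δ to stable)

1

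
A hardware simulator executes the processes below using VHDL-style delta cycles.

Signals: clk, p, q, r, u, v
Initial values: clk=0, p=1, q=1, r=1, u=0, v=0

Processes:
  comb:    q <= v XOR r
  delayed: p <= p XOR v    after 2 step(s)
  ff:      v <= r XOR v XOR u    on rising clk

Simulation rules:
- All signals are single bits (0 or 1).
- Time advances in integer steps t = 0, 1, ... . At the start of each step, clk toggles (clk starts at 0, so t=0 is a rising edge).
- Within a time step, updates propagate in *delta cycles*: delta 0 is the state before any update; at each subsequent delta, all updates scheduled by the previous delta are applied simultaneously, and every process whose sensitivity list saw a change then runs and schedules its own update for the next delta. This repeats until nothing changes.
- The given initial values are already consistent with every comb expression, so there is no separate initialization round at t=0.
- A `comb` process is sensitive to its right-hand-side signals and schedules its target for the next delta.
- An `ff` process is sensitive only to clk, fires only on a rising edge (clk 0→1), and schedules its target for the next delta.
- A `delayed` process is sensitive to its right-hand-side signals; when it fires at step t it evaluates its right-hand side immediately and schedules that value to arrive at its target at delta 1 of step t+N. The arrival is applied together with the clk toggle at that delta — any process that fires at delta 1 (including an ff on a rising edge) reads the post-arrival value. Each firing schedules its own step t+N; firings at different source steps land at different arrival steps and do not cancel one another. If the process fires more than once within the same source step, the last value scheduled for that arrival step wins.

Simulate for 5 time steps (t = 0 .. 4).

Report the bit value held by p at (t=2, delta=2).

[bits: q,p,u,r,v,clk]
t=0: Δ0=110100 Δ1=110101 Δ2=110111 Δ3=010111 | 3Δ
t=1: Δ0=010111 Δ1=010110 | 1Δ
t=2: Δ0=010110 Δ1=000111 Δ2=000101 Δ3=100101 | 3Δ
t=3: Δ0=100101 Δ1=100100 | 1Δ
t=4: Δ0=100100 Δ1=100101 Δ2=100111 Δ3=000111 | 3Δ

0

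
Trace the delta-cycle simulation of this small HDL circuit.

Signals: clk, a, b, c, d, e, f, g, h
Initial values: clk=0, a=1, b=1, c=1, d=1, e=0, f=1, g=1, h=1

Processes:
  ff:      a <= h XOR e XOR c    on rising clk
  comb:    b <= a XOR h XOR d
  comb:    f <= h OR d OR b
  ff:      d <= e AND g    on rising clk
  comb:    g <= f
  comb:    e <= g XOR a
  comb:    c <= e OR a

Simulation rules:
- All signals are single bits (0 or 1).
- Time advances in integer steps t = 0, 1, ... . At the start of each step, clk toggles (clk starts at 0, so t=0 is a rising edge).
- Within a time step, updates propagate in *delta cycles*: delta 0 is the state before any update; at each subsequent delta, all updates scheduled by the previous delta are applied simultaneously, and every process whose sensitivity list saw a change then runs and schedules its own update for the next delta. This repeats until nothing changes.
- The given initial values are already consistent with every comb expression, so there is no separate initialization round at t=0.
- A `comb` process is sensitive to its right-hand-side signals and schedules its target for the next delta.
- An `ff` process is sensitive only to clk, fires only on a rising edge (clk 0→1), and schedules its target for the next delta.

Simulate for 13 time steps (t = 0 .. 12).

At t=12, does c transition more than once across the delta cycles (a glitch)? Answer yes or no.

[bits: c,b,e,a,f,d,h,g,clk]
t=0: Δ0=110111110 Δ1=110111111 Δ2=110010111 Δ3=011010111 Δ4=111010111 | 4Δ
t=1: Δ0=111010111 Δ1=111010110 | 1Δ
t=2: Δ0=111010110 Δ1=111010111 Δ2=111111111 Δ3=110111111 | 3Δ
t=3: Δ0=110111111 Δ1=110111110 | 1Δ
t=4: Δ0=110111110 Δ1=110111111 Δ2=110010111 Δ3=011010111 Δ4=111010111 | 4Δ
t=5: Δ0=111010111 Δ1=111010110 | 1Δ
t=6: Δ0=111010110 Δ1=111010111 Δ2=111111111 Δ3=110111111 | 3Δ
t=7: Δ0=110111111 Δ1=110111110 | 1Δ
t=8: Δ0=110111110 Δ1=110111111 Δ2=110010111 Δ3=011010111 Δ4=111010111 | 4Δ
t=9: Δ0=111010111 Δ1=111010110 | 1Δ
t=10: Δ0=111010110 Δ1=111010111 Δ2=111111111 Δ3=110111111 | 3Δ
t=11: Δ0=110111111 Δ1=110111110 | 1Δ
t=12: Δ0=110111110 Δ1=110111111 Δ2=110010111 Δ3=011010111 Δ4=111010111 | 4Δ

yes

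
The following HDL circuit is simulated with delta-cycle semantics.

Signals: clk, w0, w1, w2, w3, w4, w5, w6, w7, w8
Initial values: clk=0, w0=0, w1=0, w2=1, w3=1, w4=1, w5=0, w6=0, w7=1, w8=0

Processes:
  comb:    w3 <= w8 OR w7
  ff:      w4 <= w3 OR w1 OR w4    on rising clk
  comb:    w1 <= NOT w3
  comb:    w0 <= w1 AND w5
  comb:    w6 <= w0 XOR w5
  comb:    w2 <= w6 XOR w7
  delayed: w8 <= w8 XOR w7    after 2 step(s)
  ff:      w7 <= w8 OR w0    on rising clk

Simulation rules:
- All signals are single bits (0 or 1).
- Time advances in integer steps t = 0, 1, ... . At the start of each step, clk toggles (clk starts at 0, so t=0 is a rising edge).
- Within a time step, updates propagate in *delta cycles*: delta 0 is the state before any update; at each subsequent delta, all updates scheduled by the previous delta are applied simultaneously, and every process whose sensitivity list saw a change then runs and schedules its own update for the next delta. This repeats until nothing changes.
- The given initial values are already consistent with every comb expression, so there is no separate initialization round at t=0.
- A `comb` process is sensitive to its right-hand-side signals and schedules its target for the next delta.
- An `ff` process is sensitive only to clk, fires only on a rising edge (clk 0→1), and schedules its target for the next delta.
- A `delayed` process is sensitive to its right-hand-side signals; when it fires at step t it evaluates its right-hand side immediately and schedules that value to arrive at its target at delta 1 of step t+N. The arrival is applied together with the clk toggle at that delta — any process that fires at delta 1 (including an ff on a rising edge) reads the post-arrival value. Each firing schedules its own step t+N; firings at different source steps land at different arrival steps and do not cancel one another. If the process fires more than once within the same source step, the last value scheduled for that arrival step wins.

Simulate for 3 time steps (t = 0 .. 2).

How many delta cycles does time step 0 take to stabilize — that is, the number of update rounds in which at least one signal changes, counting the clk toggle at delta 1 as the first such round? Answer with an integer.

4

t=0 Δ0: w7=1 clk=0 w1=0 w3=1 w0=0 w6=0 w4=1 w2=1 w8=0 w5=0
  Δ1: clk:0→1
  Δ2: w7:1→0
  Δ3: w3:1→0, w2:1→0
  Δ4: w1:0→1
  (4Δ to stable)
t=1 Δ0: w7=0 clk=1 w1=1 w3=0 w0=0 w6=0 w4=1 w2=0 w8=0 w5=0
  Δ1: clk:1→0
  (1Δ to stable)
t=2 Δ0: w7=0 clk=0 w1=1 w3=0 w0=0 w6=0 w4=1 w2=0 w8=0 w5=0
  Δ1: clk:0→1
  (1Δ to stable)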